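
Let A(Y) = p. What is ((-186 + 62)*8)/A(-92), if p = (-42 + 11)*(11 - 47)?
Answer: -8/9 ≈ -0.88889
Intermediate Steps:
p = 1116 (p = -31*(-36) = 1116)
A(Y) = 1116
((-186 + 62)*8)/A(-92) = ((-186 + 62)*8)/1116 = -124*8*(1/1116) = -992*1/1116 = -8/9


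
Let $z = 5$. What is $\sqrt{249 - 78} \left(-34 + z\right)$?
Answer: $- 87 \sqrt{19} \approx -379.22$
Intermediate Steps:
$\sqrt{249 - 78} \left(-34 + z\right) = \sqrt{249 - 78} \left(-34 + 5\right) = \sqrt{171} \left(-29\right) = 3 \sqrt{19} \left(-29\right) = - 87 \sqrt{19}$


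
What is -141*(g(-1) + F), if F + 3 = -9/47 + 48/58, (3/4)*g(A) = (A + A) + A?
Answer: 26022/29 ≈ 897.31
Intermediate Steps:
g(A) = 4*A (g(A) = 4*((A + A) + A)/3 = 4*(2*A + A)/3 = 4*(3*A)/3 = 4*A)
F = -3222/1363 (F = -3 + (-9/47 + 48/58) = -3 + (-9*1/47 + 48*(1/58)) = -3 + (-9/47 + 24/29) = -3 + 867/1363 = -3222/1363 ≈ -2.3639)
-141*(g(-1) + F) = -141*(4*(-1) - 3222/1363) = -141*(-4 - 3222/1363) = -141*(-8674/1363) = 26022/29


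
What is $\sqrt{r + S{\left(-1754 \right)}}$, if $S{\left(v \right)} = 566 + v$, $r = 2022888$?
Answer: $10 \sqrt{20217} \approx 1421.9$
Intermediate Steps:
$\sqrt{r + S{\left(-1754 \right)}} = \sqrt{2022888 + \left(566 - 1754\right)} = \sqrt{2022888 - 1188} = \sqrt{2021700} = 10 \sqrt{20217}$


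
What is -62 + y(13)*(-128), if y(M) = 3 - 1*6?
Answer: 322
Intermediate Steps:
y(M) = -3 (y(M) = 3 - 6 = -3)
-62 + y(13)*(-128) = -62 - 3*(-128) = -62 + 384 = 322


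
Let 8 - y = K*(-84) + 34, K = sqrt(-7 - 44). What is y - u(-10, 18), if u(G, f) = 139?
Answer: -165 + 84*I*sqrt(51) ≈ -165.0 + 599.88*I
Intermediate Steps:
K = I*sqrt(51) (K = sqrt(-51) = I*sqrt(51) ≈ 7.1414*I)
y = -26 + 84*I*sqrt(51) (y = 8 - ((I*sqrt(51))*(-84) + 34) = 8 - (-84*I*sqrt(51) + 34) = 8 - (34 - 84*I*sqrt(51)) = 8 + (-34 + 84*I*sqrt(51)) = -26 + 84*I*sqrt(51) ≈ -26.0 + 599.88*I)
y - u(-10, 18) = (-26 + 84*I*sqrt(51)) - 1*139 = (-26 + 84*I*sqrt(51)) - 139 = -165 + 84*I*sqrt(51)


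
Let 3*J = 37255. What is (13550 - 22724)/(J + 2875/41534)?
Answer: -1143098748/1547357795 ≈ -0.73874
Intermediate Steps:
J = 37255/3 (J = (1/3)*37255 = 37255/3 ≈ 12418.)
(13550 - 22724)/(J + 2875/41534) = (13550 - 22724)/(37255/3 + 2875/41534) = -9174/(37255/3 + 2875*(1/41534)) = -9174/(37255/3 + 2875/41534) = -9174/1547357795/124602 = -9174*124602/1547357795 = -1143098748/1547357795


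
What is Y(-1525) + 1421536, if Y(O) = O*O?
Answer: 3747161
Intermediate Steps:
Y(O) = O**2
Y(-1525) + 1421536 = (-1525)**2 + 1421536 = 2325625 + 1421536 = 3747161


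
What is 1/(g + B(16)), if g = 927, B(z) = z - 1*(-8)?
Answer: 1/951 ≈ 0.0010515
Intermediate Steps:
B(z) = 8 + z (B(z) = z + 8 = 8 + z)
1/(g + B(16)) = 1/(927 + (8 + 16)) = 1/(927 + 24) = 1/951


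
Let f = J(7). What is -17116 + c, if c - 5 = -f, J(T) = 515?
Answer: -17626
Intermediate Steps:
f = 515
c = -510 (c = 5 - 1*515 = 5 - 515 = -510)
-17116 + c = -17116 - 510 = -17626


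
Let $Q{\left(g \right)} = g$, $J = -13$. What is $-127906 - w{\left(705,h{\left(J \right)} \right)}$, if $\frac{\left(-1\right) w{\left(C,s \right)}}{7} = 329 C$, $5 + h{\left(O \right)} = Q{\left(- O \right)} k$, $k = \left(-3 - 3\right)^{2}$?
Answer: $1495709$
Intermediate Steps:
$k = 36$ ($k = \left(-6\right)^{2} = 36$)
$h{\left(O \right)} = -5 - 36 O$ ($h{\left(O \right)} = -5 + - O 36 = -5 - 36 O$)
$w{\left(C,s \right)} = - 2303 C$ ($w{\left(C,s \right)} = - 7 \cdot 329 C = - 2303 C$)
$-127906 - w{\left(705,h{\left(J \right)} \right)} = -127906 - \left(-2303\right) 705 = -127906 - -1623615 = -127906 + 1623615 = 1495709$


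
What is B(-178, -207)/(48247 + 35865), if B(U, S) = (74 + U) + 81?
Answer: -23/84112 ≈ -0.00027344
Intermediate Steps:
B(U, S) = 155 + U
B(-178, -207)/(48247 + 35865) = (155 - 178)/(48247 + 35865) = -23/84112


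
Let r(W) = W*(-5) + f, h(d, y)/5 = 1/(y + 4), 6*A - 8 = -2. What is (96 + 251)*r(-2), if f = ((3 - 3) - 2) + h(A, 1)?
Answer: 3123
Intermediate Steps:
A = 1 (A = 4/3 + (⅙)*(-2) = 4/3 - ⅓ = 1)
h(d, y) = 5/(4 + y) (h(d, y) = 5/(y + 4) = 5/(4 + y))
f = -1 (f = ((3 - 3) - 2) + 5/(4 + 1) = (0 - 2) + 5/5 = -2 + 5*(⅕) = -2 + 1 = -1)
r(W) = -1 - 5*W (r(W) = W*(-5) - 1 = -5*W - 1 = -1 - 5*W)
(96 + 251)*r(-2) = (96 + 251)*(-1 - 5*(-2)) = 347*(-1 + 10) = 347*9 = 3123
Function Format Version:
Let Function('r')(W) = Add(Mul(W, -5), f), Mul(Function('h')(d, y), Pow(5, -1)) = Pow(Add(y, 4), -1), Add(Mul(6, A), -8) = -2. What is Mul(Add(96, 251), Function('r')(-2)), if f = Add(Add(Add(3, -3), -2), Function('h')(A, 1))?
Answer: 3123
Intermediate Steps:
A = 1 (A = Add(Rational(4, 3), Mul(Rational(1, 6), -2)) = Add(Rational(4, 3), Rational(-1, 3)) = 1)
Function('h')(d, y) = Mul(5, Pow(Add(4, y), -1)) (Function('h')(d, y) = Mul(5, Pow(Add(y, 4), -1)) = Mul(5, Pow(Add(4, y), -1)))
f = -1 (f = Add(Add(Add(3, -3), -2), Mul(5, Pow(Add(4, 1), -1))) = Add(Add(0, -2), Mul(5, Pow(5, -1))) = Add(-2, Mul(5, Rational(1, 5))) = Add(-2, 1) = -1)
Function('r')(W) = Add(-1, Mul(-5, W)) (Function('r')(W) = Add(Mul(W, -5), -1) = Add(Mul(-5, W), -1) = Add(-1, Mul(-5, W)))
Mul(Add(96, 251), Function('r')(-2)) = Mul(Add(96, 251), Add(-1, Mul(-5, -2))) = Mul(347, Add(-1, 10)) = Mul(347, 9) = 3123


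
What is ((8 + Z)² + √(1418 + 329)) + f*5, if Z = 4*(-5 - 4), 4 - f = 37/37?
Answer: 799 + √1747 ≈ 840.80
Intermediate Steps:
f = 3 (f = 4 - 37/37 = 4 - 1*1 = 4 - 1 = 3)
Z = -36 (Z = 4*(-9) = -36)
((8 + Z)² + √(1418 + 329)) + f*5 = ((8 - 36)² + √(1418 + 329)) + 3*5 = ((-28)² + √1747) + 15 = (784 + √1747) + 15 = 799 + √1747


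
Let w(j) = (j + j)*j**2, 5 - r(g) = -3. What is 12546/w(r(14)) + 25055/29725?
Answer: 39858617/3043840 ≈ 13.095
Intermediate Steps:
r(g) = 8 (r(g) = 5 - 1*(-3) = 5 + 3 = 8)
w(j) = 2*j**3 (w(j) = (2*j)*j**2 = 2*j**3)
12546/w(r(14)) + 25055/29725 = 12546/((2*8**3)) + 25055/29725 = 12546/((2*512)) + 25055*(1/29725) = 12546/1024 + 5011/5945 = 12546*(1/1024) + 5011/5945 = 6273/512 + 5011/5945 = 39858617/3043840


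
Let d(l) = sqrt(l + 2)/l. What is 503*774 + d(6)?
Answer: 389322 + sqrt(2)/3 ≈ 3.8932e+5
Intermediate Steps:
d(l) = sqrt(2 + l)/l
503*774 + d(6) = 503*774 + sqrt(2 + 6)/6 = 389322 + sqrt(8)/6 = 389322 + (2*sqrt(2))/6 = 389322 + sqrt(2)/3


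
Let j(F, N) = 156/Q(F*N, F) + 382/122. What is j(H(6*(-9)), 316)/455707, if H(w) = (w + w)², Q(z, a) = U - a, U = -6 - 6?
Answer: 185050/27047577571 ≈ 6.8416e-6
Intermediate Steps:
U = -12
Q(z, a) = -12 - a
H(w) = 4*w² (H(w) = (2*w)² = 4*w²)
j(F, N) = 191/61 + 156/(-12 - F) (j(F, N) = 156/(-12 - F) + 382/122 = 156/(-12 - F) + 382*(1/122) = 156/(-12 - F) + 191/61 = 191/61 + 156/(-12 - F))
j(H(6*(-9)), 316)/455707 = ((-7224 + 191*(4*(6*(-9))²))/(61*(12 + 4*(6*(-9))²)))/455707 = ((-7224 + 191*(4*(-54)²))/(61*(12 + 4*(-54)²)))*(1/455707) = ((-7224 + 191*(4*2916))/(61*(12 + 4*2916)))*(1/455707) = ((-7224 + 191*11664)/(61*(12 + 11664)))*(1/455707) = ((1/61)*(-7224 + 2227824)/11676)*(1/455707) = ((1/61)*(1/11676)*2220600)*(1/455707) = (185050/59353)*(1/455707) = 185050/27047577571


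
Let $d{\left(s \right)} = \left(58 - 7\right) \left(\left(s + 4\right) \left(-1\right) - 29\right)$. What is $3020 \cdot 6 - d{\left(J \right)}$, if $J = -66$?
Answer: $16437$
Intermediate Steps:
$d{\left(s \right)} = -1683 - 51 s$ ($d{\left(s \right)} = 51 \left(\left(4 + s\right) \left(-1\right) - 29\right) = 51 \left(\left(-4 - s\right) - 29\right) = 51 \left(-33 - s\right) = -1683 - 51 s$)
$3020 \cdot 6 - d{\left(J \right)} = 3020 \cdot 6 - \left(-1683 - -3366\right) = 18120 - \left(-1683 + 3366\right) = 18120 - 1683 = 16437$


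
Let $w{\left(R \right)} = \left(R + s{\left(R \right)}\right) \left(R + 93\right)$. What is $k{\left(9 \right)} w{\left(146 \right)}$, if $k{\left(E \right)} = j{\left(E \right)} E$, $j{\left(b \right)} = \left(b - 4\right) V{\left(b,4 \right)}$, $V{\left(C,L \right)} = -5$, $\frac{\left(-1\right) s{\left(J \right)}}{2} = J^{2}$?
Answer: $2284684650$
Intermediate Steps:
$s{\left(J \right)} = - 2 J^{2}$
$j{\left(b \right)} = 20 - 5 b$ ($j{\left(b \right)} = \left(b - 4\right) \left(-5\right) = \left(-4 + b\right) \left(-5\right) = 20 - 5 b$)
$w{\left(R \right)} = \left(93 + R\right) \left(R - 2 R^{2}\right)$ ($w{\left(R \right)} = \left(R - 2 R^{2}\right) \left(R + 93\right) = \left(R - 2 R^{2}\right) \left(93 + R\right) = \left(93 + R\right) \left(R - 2 R^{2}\right)$)
$k{\left(E \right)} = E \left(20 - 5 E\right)$ ($k{\left(E \right)} = \left(20 - 5 E\right) E = E \left(20 - 5 E\right)$)
$k{\left(9 \right)} w{\left(146 \right)} = 5 \cdot 9 \left(4 - 9\right) 146 \left(93 - 27010 - 2 \cdot 146^{2}\right) = 5 \cdot 9 \left(4 - 9\right) 146 \left(93 - 27010 - 42632\right) = 5 \cdot 9 \left(-5\right) 146 \left(93 - 27010 - 42632\right) = - 225 \cdot 146 \left(-69549\right) = \left(-225\right) \left(-10154154\right) = 2284684650$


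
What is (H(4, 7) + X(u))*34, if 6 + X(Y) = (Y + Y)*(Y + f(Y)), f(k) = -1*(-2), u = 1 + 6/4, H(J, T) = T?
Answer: 799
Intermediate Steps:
u = 5/2 (u = 1 + 6*(1/4) = 1 + 3/2 = 5/2 ≈ 2.5000)
f(k) = 2
X(Y) = -6 + 2*Y*(2 + Y) (X(Y) = -6 + (Y + Y)*(Y + 2) = -6 + (2*Y)*(2 + Y) = -6 + 2*Y*(2 + Y))
(H(4, 7) + X(u))*34 = (7 + (-6 + 2*(5/2)**2 + 4*(5/2)))*34 = (7 + (-6 + 2*(25/4) + 10))*34 = (7 + (-6 + 25/2 + 10))*34 = (7 + 33/2)*34 = (47/2)*34 = 799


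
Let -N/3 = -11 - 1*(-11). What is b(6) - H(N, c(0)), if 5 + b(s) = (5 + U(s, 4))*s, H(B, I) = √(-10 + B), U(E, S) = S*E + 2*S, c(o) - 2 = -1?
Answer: 217 - I*√10 ≈ 217.0 - 3.1623*I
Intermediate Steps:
N = 0 (N = -3*(-11 - 1*(-11)) = -3*(-11 + 11) = -3*0 = 0)
c(o) = 1 (c(o) = 2 - 1 = 1)
U(E, S) = 2*S + E*S (U(E, S) = E*S + 2*S = 2*S + E*S)
b(s) = -5 + s*(13 + 4*s) (b(s) = -5 + (5 + 4*(2 + s))*s = -5 + (5 + (8 + 4*s))*s = -5 + (13 + 4*s)*s = -5 + s*(13 + 4*s))
b(6) - H(N, c(0)) = (-5 + 4*6² + 13*6) - √(-10 + 0) = (-5 + 4*36 + 78) - √(-10) = (-5 + 144 + 78) - I*√10 = 217 - I*√10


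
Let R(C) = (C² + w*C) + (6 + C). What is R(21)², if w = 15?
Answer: 613089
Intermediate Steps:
R(C) = 6 + C² + 16*C (R(C) = (C² + 15*C) + (6 + C) = 6 + C² + 16*C)
R(21)² = (6 + 21² + 16*21)² = (6 + 441 + 336)² = 783² = 613089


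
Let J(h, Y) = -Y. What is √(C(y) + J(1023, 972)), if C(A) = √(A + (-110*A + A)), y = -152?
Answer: 2*√(-243 + 3*√114) ≈ 29.05*I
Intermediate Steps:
C(A) = 6*√3*√(-A) (C(A) = √(A - 109*A) = √(-108*A) = 6*√3*√(-A))
√(C(y) + J(1023, 972)) = √(6*√3*√(-1*(-152)) - 1*972) = √(6*√3*√152 - 972) = √(6*√3*(2*√38) - 972) = √(12*√114 - 972) = √(-972 + 12*√114)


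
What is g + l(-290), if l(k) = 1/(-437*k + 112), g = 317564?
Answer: 40280452889/126842 ≈ 3.1756e+5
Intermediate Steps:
l(k) = 1/(112 - 437*k)
g + l(-290) = 317564 - 1/(-112 + 437*(-290)) = 317564 - 1/(-112 - 126730) = 317564 - 1/(-126842) = 317564 - 1*(-1/126842) = 317564 + 1/126842 = 40280452889/126842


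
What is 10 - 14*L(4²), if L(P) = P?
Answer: -214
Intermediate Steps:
10 - 14*L(4²) = 10 - 14*4² = 10 - 14*16 = 10 - 224 = -214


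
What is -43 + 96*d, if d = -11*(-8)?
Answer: 8405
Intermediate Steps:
d = 88
-43 + 96*d = -43 + 96*88 = -43 + 8448 = 8405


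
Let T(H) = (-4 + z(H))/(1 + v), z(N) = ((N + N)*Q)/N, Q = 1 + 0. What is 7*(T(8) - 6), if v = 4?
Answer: -224/5 ≈ -44.800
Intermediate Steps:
Q = 1
z(N) = 2 (z(N) = ((N + N)*1)/N = ((2*N)*1)/N = (2*N)/N = 2)
T(H) = -2/5 (T(H) = (-4 + 2)/(1 + 4) = -2/5)
7*(T(8) - 6) = 7*(-2/5 - 6) = 7*(-32/5) = -224/5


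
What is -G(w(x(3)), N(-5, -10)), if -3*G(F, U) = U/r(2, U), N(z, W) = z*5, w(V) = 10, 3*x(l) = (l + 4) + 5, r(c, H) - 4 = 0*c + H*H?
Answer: -25/1887 ≈ -0.013249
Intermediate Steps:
r(c, H) = 4 + H**2 (r(c, H) = 4 + (0*c + H*H) = 4 + (0 + H**2) = 4 + H**2)
x(l) = 3 + l/3 (x(l) = ((l + 4) + 5)/3 = ((4 + l) + 5)/3 = (9 + l)/3 = 3 + l/3)
N(z, W) = 5*z
G(F, U) = -U/(3*(4 + U**2))
-G(w(x(3)), N(-5, -10)) = -(-1)*5*(-5)/(12 + 3*(5*(-5))**2) = -(-1)*(-25)/(12 + 3*(-25)**2) = -(-1)*(-25)/(12 + 3*625) = -(-1)*(-25)/(12 + 1875) = -(-1)*(-25)/1887 = -1*25/1887 = -25/1887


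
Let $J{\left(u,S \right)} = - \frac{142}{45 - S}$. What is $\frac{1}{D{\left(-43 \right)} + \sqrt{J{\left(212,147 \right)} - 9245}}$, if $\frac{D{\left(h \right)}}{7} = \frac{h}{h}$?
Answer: $\frac{357}{473923} - \frac{8 i \sqrt{375666}}{473923} \approx 0.00075329 - 0.010346 i$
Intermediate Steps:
$D{\left(h \right)} = 7$ ($D{\left(h \right)} = 7 \frac{h}{h} = 7 \cdot 1 = 7$)
$\frac{1}{D{\left(-43 \right)} + \sqrt{J{\left(212,147 \right)} - 9245}} = \frac{1}{7 + \sqrt{\frac{142}{-45 + 147} - 9245}} = \frac{1}{7 + \sqrt{\frac{142}{102} - 9245}} = \frac{1}{7 + \sqrt{142 \cdot \frac{1}{102} - 9245}} = \frac{1}{7 + \sqrt{\frac{71}{51} - 9245}} = \frac{1}{7 + \sqrt{- \frac{471424}{51}}} = \frac{1}{7 + \frac{8 i \sqrt{375666}}{51}}$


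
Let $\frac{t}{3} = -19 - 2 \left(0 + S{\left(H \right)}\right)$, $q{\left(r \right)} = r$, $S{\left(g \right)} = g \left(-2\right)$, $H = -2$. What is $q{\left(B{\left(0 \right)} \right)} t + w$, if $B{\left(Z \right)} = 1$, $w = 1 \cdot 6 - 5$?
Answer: $-80$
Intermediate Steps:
$S{\left(g \right)} = - 2 g$
$w = 1$ ($w = 6 - 5 = 1$)
$t = -81$ ($t = 3 \left(-19 - 2 \left(0 - -4\right)\right) = 3 \left(-19 - 2 \left(0 + 4\right)\right) = 3 \left(-19 - 8\right) = 3 \left(-27\right) = -81$)
$q{\left(B{\left(0 \right)} \right)} t + w = 1 \left(-81\right) + 1 = -81 + 1 = -80$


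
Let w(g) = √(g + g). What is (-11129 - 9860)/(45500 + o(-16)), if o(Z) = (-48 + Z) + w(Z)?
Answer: -238414051/516107532 + 20989*I*√2/516107532 ≈ -0.46195 + 5.7513e-5*I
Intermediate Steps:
w(g) = √2*√g (w(g) = √(2*g) = √2*√g)
o(Z) = -48 + Z + √2*√Z (o(Z) = (-48 + Z) + √2*√Z = -48 + Z + √2*√Z)
(-11129 - 9860)/(45500 + o(-16)) = (-11129 - 9860)/(45500 + (-48 - 16 + √2*√(-16))) = -20989/(45500 + (-48 - 16 + √2*(4*I))) = -20989/(45500 + (-48 - 16 + 4*I*√2)) = -20989/(45500 + (-64 + 4*I*√2)) = -20989/(45436 + 4*I*√2)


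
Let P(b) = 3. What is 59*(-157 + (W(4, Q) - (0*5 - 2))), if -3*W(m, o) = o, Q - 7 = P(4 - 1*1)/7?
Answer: -195113/21 ≈ -9291.1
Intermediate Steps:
Q = 52/7 (Q = 7 + 3/7 = 52/7 ≈ 7.4286)
W(m, o) = -o/3
59*(-157 + (W(4, Q) - (0*5 - 2))) = 59*(-157 + (-⅓*52/7 - (0*5 - 2))) = 59*(-157 + (-52/21 - (0 - 2))) = 59*(-157 + (-52/21 - 1*(-2))) = 59*(-157 + (-52/21 + 2)) = 59*(-157 - 10/21) = 59*(-3307/21) = -195113/21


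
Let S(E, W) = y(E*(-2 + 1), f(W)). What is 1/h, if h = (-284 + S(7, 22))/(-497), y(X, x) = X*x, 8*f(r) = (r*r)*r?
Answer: 497/9601 ≈ 0.051765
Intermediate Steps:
f(r) = r³/8 (f(r) = ((r*r)*r)/8 = (r²*r)/8 = r³/8)
S(E, W) = -E*W³/8 (S(E, W) = (E*(-2 + 1))*(W³/8) = (E*(-1))*(W³/8) = (-E)*(W³/8) = -E*W³/8)
h = 9601/497 (h = (-284 - ⅛*7*22³)/(-497) = -(-284 - ⅛*7*10648)/497 = -(-284 - 9317)/497 = -1/497*(-9601) = 9601/497 ≈ 19.318)
1/h = 1/(9601/497) = 497/9601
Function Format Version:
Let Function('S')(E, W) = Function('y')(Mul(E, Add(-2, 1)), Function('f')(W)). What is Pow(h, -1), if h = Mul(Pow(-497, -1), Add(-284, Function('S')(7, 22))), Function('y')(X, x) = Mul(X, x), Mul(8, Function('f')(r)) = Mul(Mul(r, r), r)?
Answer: Rational(497, 9601) ≈ 0.051765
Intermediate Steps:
Function('f')(r) = Mul(Rational(1, 8), Pow(r, 3)) (Function('f')(r) = Mul(Rational(1, 8), Mul(Mul(r, r), r)) = Mul(Rational(1, 8), Mul(Pow(r, 2), r)) = Mul(Rational(1, 8), Pow(r, 3)))
Function('S')(E, W) = Mul(Rational(-1, 8), E, Pow(W, 3)) (Function('S')(E, W) = Mul(Mul(E, Add(-2, 1)), Mul(Rational(1, 8), Pow(W, 3))) = Mul(Mul(E, -1), Mul(Rational(1, 8), Pow(W, 3))) = Mul(Mul(-1, E), Mul(Rational(1, 8), Pow(W, 3))) = Mul(Rational(-1, 8), E, Pow(W, 3)))
h = Rational(9601, 497) (h = Mul(Pow(-497, -1), Add(-284, Mul(Rational(-1, 8), 7, Pow(22, 3)))) = Mul(Rational(-1, 497), Add(-284, Mul(Rational(-1, 8), 7, 10648))) = Mul(Rational(-1, 497), Add(-284, -9317)) = Mul(Rational(-1, 497), -9601) = Rational(9601, 497) ≈ 19.318)
Pow(h, -1) = Pow(Rational(9601, 497), -1) = Rational(497, 9601)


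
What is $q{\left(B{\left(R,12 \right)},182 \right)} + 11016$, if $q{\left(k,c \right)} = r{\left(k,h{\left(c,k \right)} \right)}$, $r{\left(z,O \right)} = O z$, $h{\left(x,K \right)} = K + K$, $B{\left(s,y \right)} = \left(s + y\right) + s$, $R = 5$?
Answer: $11984$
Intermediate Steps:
$B{\left(s,y \right)} = y + 2 s$
$h{\left(x,K \right)} = 2 K$
$q{\left(k,c \right)} = 2 k^{2}$ ($q{\left(k,c \right)} = 2 k k = 2 k^{2}$)
$q{\left(B{\left(R,12 \right)},182 \right)} + 11016 = 2 \left(12 + 2 \cdot 5\right)^{2} + 11016 = 2 \left(12 + 10\right)^{2} + 11016 = 2 \cdot 22^{2} + 11016 = 2 \cdot 484 + 11016 = 968 + 11016 = 11984$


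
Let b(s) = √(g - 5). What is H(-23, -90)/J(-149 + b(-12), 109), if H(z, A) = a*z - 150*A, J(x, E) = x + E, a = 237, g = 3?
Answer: -53660/267 - 2683*I*√2/534 ≈ -200.97 - 7.1055*I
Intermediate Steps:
b(s) = I*√2 (b(s) = √(3 - 5) = √(-2) = I*√2)
J(x, E) = E + x
H(z, A) = -150*A + 237*z (H(z, A) = 237*z - 150*A = -150*A + 237*z)
H(-23, -90)/J(-149 + b(-12), 109) = (-150*(-90) + 237*(-23))/(109 + (-149 + I*√2)) = (13500 - 5451)/(-40 + I*√2) = 8049/(-40 + I*√2)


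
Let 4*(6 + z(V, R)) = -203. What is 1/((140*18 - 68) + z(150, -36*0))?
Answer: 4/9581 ≈ 0.00041749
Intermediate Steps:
z(V, R) = -227/4 (z(V, R) = -6 + (¼)*(-203) = -6 - 203/4 = -227/4)
1/((140*18 - 68) + z(150, -36*0)) = 1/((140*18 - 68) - 227/4) = 1/((2520 - 68) - 227/4) = 1/(2452 - 227/4) = 1/(9581/4) = 4/9581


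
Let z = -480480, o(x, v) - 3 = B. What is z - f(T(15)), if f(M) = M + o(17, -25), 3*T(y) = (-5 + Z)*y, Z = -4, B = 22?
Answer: -480460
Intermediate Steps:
o(x, v) = 25 (o(x, v) = 3 + 22 = 25)
T(y) = -3*y (T(y) = ((-5 - 4)*y)/3 = (-9*y)/3 = -3*y)
f(M) = 25 + M (f(M) = M + 25 = 25 + M)
z - f(T(15)) = -480480 - (25 - 3*15) = -480480 - (25 - 45) = -480480 - 1*(-20) = -480480 + 20 = -480460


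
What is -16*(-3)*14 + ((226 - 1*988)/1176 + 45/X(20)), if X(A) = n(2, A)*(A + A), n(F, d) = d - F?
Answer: 526389/784 ≈ 671.41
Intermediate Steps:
X(A) = 2*A*(-2 + A) (X(A) = (A - 1*2)*(A + A) = (A - 2)*(2*A) = (-2 + A)*(2*A) = 2*A*(-2 + A))
-16*(-3)*14 + ((226 - 1*988)/1176 + 45/X(20)) = -16*(-3)*14 + ((226 - 1*988)/1176 + 45/((2*20*(-2 + 20)))) = 48*14 + ((226 - 988)*(1/1176) + 45/((2*20*18))) = 672 + (-762*1/1176 + 45/720) = 672 + (-127/196 + 45*(1/720)) = 672 + (-127/196 + 1/16) = 672 - 459/784 = 526389/784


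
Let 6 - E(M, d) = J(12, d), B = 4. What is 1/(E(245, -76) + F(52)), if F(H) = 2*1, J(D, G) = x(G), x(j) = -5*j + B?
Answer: -1/376 ≈ -0.0026596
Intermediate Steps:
x(j) = 4 - 5*j (x(j) = -5*j + 4 = 4 - 5*j)
J(D, G) = 4 - 5*G
E(M, d) = 2 + 5*d (E(M, d) = 6 - (4 - 5*d) = 6 + (-4 + 5*d) = 2 + 5*d)
F(H) = 2
1/(E(245, -76) + F(52)) = 1/((2 + 5*(-76)) + 2) = 1/((2 - 380) + 2) = 1/(-378 + 2) = 1/(-376) = -1/376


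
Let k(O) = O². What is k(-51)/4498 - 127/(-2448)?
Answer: 3469247/5505552 ≈ 0.63014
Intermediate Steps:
k(-51)/4498 - 127/(-2448) = (-51)²/4498 - 127/(-2448) = 2601*(1/4498) - 127*(-1/2448) = 2601/4498 + 127/2448 = 3469247/5505552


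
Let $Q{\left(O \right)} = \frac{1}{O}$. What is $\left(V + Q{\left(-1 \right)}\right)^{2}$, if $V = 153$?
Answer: $23104$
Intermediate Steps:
$\left(V + Q{\left(-1 \right)}\right)^{2} = \left(153 + \frac{1}{-1}\right)^{2} = \left(153 - 1\right)^{2} = 152^{2} = 23104$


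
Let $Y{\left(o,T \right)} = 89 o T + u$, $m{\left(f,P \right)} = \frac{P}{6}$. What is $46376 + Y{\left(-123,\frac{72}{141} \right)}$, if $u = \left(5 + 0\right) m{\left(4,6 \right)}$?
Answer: $\frac{1917179}{47} \approx 40791.0$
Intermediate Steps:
$m{\left(f,P \right)} = \frac{P}{6}$ ($m{\left(f,P \right)} = P \frac{1}{6} = \frac{P}{6}$)
$u = 5$ ($u = \left(5 + 0\right) \frac{1}{6} \cdot 6 = 5 \cdot 1 = 5$)
$Y{\left(o,T \right)} = 5 + 89 T o$ ($Y{\left(o,T \right)} = 89 o T + 5 = 89 T o + 5 = 5 + 89 T o$)
$46376 + Y{\left(-123,\frac{72}{141} \right)} = 46376 + \left(5 + 89 \cdot \frac{72}{141} \left(-123\right)\right) = 46376 + \left(5 + 89 \cdot 72 \cdot \frac{1}{141} \left(-123\right)\right) = 46376 + \left(5 + 89 \cdot \frac{24}{47} \left(-123\right)\right) = 46376 + \left(5 - \frac{262728}{47}\right) = 46376 - \frac{262493}{47} = \frac{1917179}{47}$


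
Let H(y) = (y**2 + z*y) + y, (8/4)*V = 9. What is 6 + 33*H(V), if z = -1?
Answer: 2697/4 ≈ 674.25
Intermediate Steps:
V = 9/2 (V = (1/2)*9 = 9/2 ≈ 4.5000)
H(y) = y**2 (H(y) = (y**2 - y) + y = y**2)
6 + 33*H(V) = 6 + 33*(9/2)**2 = 6 + 33*(81/4) = 6 + 2673/4 = 2697/4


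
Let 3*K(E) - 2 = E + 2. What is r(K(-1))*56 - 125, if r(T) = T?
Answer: -69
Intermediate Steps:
K(E) = 4/3 + E/3 (K(E) = ⅔ + (E + 2)/3 = ⅔ + (2 + E)/3 = ⅔ + (⅔ + E/3) = 4/3 + E/3)
r(K(-1))*56 - 125 = (4/3 + (⅓)*(-1))*56 - 125 = (4/3 - ⅓)*56 - 125 = 1*56 - 125 = 56 - 125 = -69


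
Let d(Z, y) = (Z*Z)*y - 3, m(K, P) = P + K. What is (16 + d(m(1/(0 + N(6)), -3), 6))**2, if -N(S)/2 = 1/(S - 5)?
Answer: 29929/4 ≈ 7482.3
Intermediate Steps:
N(S) = -2/(-5 + S) (N(S) = -2/(S - 5) = -2/(-5 + S))
m(K, P) = K + P
d(Z, y) = -3 + y*Z**2 (d(Z, y) = Z**2*y - 3 = y*Z**2 - 3 = -3 + y*Z**2)
(16 + d(m(1/(0 + N(6)), -3), 6))**2 = (16 + (-3 + 6*(1/(0 - 2/(-5 + 6)) - 3)**2))**2 = (16 + (-3 + 6*(1/(0 - 2/1) - 3)**2))**2 = (16 + (-3 + 6*(1/(0 - 2*1) - 3)**2))**2 = (16 + (-3 + 6*(1/(0 - 2) - 3)**2))**2 = (16 + (-3 + 6*(1/(-2) - 3)**2))**2 = (16 + (-3 + 6*(-1/2 - 3)**2))**2 = (16 + (-3 + 6*(-7/2)**2))**2 = (16 + (-3 + 6*(49/4)))**2 = (16 + (-3 + 147/2))**2 = (16 + 141/2)**2 = (173/2)**2 = 29929/4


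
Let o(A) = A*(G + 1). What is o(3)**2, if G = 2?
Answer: 81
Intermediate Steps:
o(A) = 3*A (o(A) = A*(2 + 1) = A*3 = 3*A)
o(3)**2 = (3*3)**2 = 9**2 = 81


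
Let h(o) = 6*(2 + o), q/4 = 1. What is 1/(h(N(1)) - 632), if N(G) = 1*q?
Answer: -1/596 ≈ -0.0016779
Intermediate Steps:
q = 4 (q = 4*1 = 4)
N(G) = 4 (N(G) = 1*4 = 4)
h(o) = 12 + 6*o
1/(h(N(1)) - 632) = 1/((12 + 6*4) - 632) = 1/((12 + 24) - 632) = 1/(36 - 632) = 1/(-596) = -1/596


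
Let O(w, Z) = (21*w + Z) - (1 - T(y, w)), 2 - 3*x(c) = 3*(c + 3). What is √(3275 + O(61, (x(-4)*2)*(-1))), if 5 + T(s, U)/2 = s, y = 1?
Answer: √40893/3 ≈ 67.407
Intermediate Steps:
x(c) = -7/3 - c (x(c) = ⅔ - (c + 3) = ⅔ - (3 + c) = ⅔ - (9 + 3*c)/3 = ⅔ + (-3 - c) = -7/3 - c)
T(s, U) = -10 + 2*s
O(w, Z) = -9 + Z + 21*w (O(w, Z) = (21*w + Z) - (1 - (-10 + 2*1)) = (Z + 21*w) - (1 - (-10 + 2)) = (Z + 21*w) - (1 - 1*(-8)) = (Z + 21*w) - (1 + 8) = (Z + 21*w) - 1*9 = (Z + 21*w) - 9 = -9 + Z + 21*w)
√(3275 + O(61, (x(-4)*2)*(-1))) = √(3275 + (-9 + ((-7/3 - 1*(-4))*2)*(-1) + 21*61)) = √(3275 + (-9 + ((-7/3 + 4)*2)*(-1) + 1281)) = √(3275 + (-9 + ((5/3)*2)*(-1) + 1281)) = √(3275 + (-9 + (10/3)*(-1) + 1281)) = √(3275 + (-9 - 10/3 + 1281)) = √(3275 + 3806/3) = √(13631/3) = √40893/3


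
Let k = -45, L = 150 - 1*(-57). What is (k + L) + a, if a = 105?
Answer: 267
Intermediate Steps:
L = 207 (L = 150 + 57 = 207)
(k + L) + a = (-45 + 207) + 105 = 162 + 105 = 267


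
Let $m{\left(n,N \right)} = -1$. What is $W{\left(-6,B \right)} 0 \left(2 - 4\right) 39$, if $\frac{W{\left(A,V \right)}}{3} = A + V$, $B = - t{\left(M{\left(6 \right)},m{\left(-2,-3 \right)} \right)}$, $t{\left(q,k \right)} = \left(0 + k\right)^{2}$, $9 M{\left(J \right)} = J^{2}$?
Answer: $0$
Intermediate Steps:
$M{\left(J \right)} = \frac{J^{2}}{9}$
$t{\left(q,k \right)} = k^{2}$
$B = -1$ ($B = - \left(-1\right)^{2} = \left(-1\right) 1 = -1$)
$W{\left(A,V \right)} = 3 A + 3 V$ ($W{\left(A,V \right)} = 3 \left(A + V\right) = 3 A + 3 V$)
$W{\left(-6,B \right)} 0 \left(2 - 4\right) 39 = \left(3 \left(-6\right) + 3 \left(-1\right)\right) 0 \left(2 - 4\right) 39 = \left(-18 - 3\right) 0 \left(2 - 4\right) 39 = - 21 \cdot 0 \left(-2\right) 39 = \left(-21\right) 0 \cdot 39 = 0 \cdot 39 = 0$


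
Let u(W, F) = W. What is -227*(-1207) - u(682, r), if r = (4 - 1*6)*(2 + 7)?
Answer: 273307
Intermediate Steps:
r = -18 (r = (4 - 6)*9 = -2*9 = -18)
-227*(-1207) - u(682, r) = -227*(-1207) - 1*682 = 273989 - 682 = 273307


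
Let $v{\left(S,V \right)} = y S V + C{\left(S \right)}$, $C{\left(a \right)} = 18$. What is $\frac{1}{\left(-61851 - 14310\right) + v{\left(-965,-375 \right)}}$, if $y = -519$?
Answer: $- \frac{1}{187889268} \approx -5.3223 \cdot 10^{-9}$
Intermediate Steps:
$v{\left(S,V \right)} = 18 - 519 S V$ ($v{\left(S,V \right)} = - 519 S V + 18 = 18 - 519 S V$)
$\frac{1}{\left(-61851 - 14310\right) + v{\left(-965,-375 \right)}} = \frac{1}{\left(-61851 - 14310\right) + \left(18 - \left(-500835\right) \left(-375\right)\right)} = \frac{1}{-76161 + \left(18 - 187813125\right)} = \frac{1}{-76161 - 187813107} = \frac{1}{-187889268} = - \frac{1}{187889268}$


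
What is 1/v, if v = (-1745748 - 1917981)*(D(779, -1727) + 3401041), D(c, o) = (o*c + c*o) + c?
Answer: -1/2605475533266 ≈ -3.8381e-13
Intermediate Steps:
D(c, o) = c + 2*c*o (D(c, o) = (c*o + c*o) + c = 2*c*o + c = c + 2*c*o)
v = -2605475533266 (v = (-1745748 - 1917981)*(779*(1 + 2*(-1727)) + 3401041) = -3663729*(779*(1 - 3454) + 3401041) = -3663729*(779*(-3453) + 3401041) = -3663729*(-2689887 + 3401041) = -3663729*711154 = -2605475533266)
1/v = 1/(-2605475533266) = -1/2605475533266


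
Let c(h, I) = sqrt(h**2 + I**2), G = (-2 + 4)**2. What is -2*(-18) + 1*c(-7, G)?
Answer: 36 + sqrt(65) ≈ 44.062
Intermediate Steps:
G = 4 (G = 2**2 = 4)
c(h, I) = sqrt(I**2 + h**2)
-2*(-18) + 1*c(-7, G) = -2*(-18) + 1*sqrt(4**2 + (-7)**2) = 36 + 1*sqrt(16 + 49) = 36 + 1*sqrt(65) = 36 + sqrt(65)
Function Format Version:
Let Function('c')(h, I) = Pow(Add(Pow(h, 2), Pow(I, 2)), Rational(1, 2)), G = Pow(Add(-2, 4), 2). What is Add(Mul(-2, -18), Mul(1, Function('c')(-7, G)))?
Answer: Add(36, Pow(65, Rational(1, 2))) ≈ 44.062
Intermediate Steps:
G = 4 (G = Pow(2, 2) = 4)
Function('c')(h, I) = Pow(Add(Pow(I, 2), Pow(h, 2)), Rational(1, 2))
Add(Mul(-2, -18), Mul(1, Function('c')(-7, G))) = Add(Mul(-2, -18), Mul(1, Pow(Add(Pow(4, 2), Pow(-7, 2)), Rational(1, 2)))) = Add(36, Mul(1, Pow(Add(16, 49), Rational(1, 2)))) = Add(36, Mul(1, Pow(65, Rational(1, 2)))) = Add(36, Pow(65, Rational(1, 2)))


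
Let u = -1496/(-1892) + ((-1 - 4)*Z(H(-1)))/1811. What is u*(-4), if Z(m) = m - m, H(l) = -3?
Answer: -136/43 ≈ -3.1628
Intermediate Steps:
Z(m) = 0
u = 34/43 (u = -1496/(-1892) + ((-1 - 4)*0)/1811 = -1496*(-1/1892) - 5*0*(1/1811) = 34/43 + 0*(1/1811) = 34/43 + 0 = 34/43 ≈ 0.79070)
u*(-4) = (34/43)*(-4) = -136/43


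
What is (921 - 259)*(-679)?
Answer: -449498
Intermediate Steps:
(921 - 259)*(-679) = 662*(-679) = -449498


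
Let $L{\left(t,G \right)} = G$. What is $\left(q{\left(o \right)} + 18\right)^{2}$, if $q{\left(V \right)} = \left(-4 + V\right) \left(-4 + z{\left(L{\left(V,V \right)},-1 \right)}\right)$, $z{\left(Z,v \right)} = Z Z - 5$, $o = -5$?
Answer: $15876$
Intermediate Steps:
$z{\left(Z,v \right)} = -5 + Z^{2}$ ($z{\left(Z,v \right)} = Z^{2} - 5 = -5 + Z^{2}$)
$q{\left(V \right)} = \left(-9 + V^{2}\right) \left(-4 + V\right)$ ($q{\left(V \right)} = \left(-4 + V\right) \left(-4 + \left(-5 + V^{2}\right)\right) = \left(-4 + V\right) \left(-9 + V^{2}\right) = \left(-9 + V^{2}\right) \left(-4 + V\right)$)
$\left(q{\left(o \right)} + 18\right)^{2} = \left(\left(36 + \left(-5\right)^{3} - -45 - 4 \left(-5\right)^{2}\right) + 18\right)^{2} = \left(\left(36 - 125 + 45 - 100\right) + 18\right)^{2} = \left(-144 + 18\right)^{2} = \left(-126\right)^{2} = 15876$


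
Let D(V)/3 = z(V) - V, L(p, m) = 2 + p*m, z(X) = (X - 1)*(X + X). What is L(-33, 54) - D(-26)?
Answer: -6070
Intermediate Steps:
z(X) = 2*X*(-1 + X) (z(X) = (-1 + X)*(2*X) = 2*X*(-1 + X))
L(p, m) = 2 + m*p
D(V) = -3*V + 6*V*(-1 + V) (D(V) = 3*(2*V*(-1 + V) - V) = 3*(-V + 2*V*(-1 + V)) = -3*V + 6*V*(-1 + V))
L(-33, 54) - D(-26) = (2 + 54*(-33)) - 3*(-26)*(-3 + 2*(-26)) = (2 - 1782) - 3*(-26)*(-3 - 52) = -1780 - 3*(-26)*(-55) = -1780 - 1*4290 = -1780 - 4290 = -6070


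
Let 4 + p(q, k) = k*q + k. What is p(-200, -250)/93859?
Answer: 49746/93859 ≈ 0.53001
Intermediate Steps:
p(q, k) = -4 + k + k*q (p(q, k) = -4 + (k*q + k) = -4 + (k + k*q) = -4 + k + k*q)
p(-200, -250)/93859 = (-4 - 250 - 250*(-200))/93859 = (-4 - 250 + 50000)*(1/93859) = 49746*(1/93859) = 49746/93859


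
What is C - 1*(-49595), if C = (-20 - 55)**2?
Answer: 55220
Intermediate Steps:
C = 5625 (C = (-75)**2 = 5625)
C - 1*(-49595) = 5625 - 1*(-49595) = 5625 + 49595 = 55220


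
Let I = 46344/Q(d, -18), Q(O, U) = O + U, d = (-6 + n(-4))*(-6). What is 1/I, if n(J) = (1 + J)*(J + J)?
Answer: -21/7724 ≈ -0.0027188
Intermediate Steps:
n(J) = 2*J*(1 + J) (n(J) = (1 + J)*(2*J) = 2*J*(1 + J))
d = -108 (d = (-6 + 2*(-4)*(1 - 4))*(-6) = (-6 + 2*(-4)*(-3))*(-6) = (-6 + 24)*(-6) = 18*(-6) = -108)
I = -7724/21 (I = 46344/(-108 - 18) = 46344/(-126) = 46344*(-1/126) = -7724/21 ≈ -367.81)
1/I = 1/(-7724/21) = -21/7724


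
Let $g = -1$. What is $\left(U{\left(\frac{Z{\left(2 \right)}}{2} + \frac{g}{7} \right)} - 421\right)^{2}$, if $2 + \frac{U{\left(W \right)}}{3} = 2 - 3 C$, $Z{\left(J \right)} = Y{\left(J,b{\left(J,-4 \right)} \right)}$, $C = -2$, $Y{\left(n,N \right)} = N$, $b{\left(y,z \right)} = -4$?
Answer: $162409$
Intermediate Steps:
$Z{\left(J \right)} = -4$
$U{\left(W \right)} = 18$ ($U{\left(W \right)} = -6 + 3 \left(2 - -6\right) = -6 + 3 \left(2 + 6\right) = -6 + 3 \cdot 8 = -6 + 24 = 18$)
$\left(U{\left(\frac{Z{\left(2 \right)}}{2} + \frac{g}{7} \right)} - 421\right)^{2} = \left(18 - 421\right)^{2} = \left(-403\right)^{2} = 162409$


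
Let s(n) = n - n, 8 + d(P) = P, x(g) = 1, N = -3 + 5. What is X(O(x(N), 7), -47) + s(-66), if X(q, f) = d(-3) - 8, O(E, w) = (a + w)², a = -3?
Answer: -19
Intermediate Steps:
N = 2
O(E, w) = (-3 + w)²
d(P) = -8 + P
s(n) = 0
X(q, f) = -19 (X(q, f) = (-8 - 3) - 8 = -11 - 8 = -19)
X(O(x(N), 7), -47) + s(-66) = -19 + 0 = -19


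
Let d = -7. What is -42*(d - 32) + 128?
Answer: 1766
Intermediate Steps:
-42*(d - 32) + 128 = -42*(-7 - 32) + 128 = -42*(-39) + 128 = 1638 + 128 = 1766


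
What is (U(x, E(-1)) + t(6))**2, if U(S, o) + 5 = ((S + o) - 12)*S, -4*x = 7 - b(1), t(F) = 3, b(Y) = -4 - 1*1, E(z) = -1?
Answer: 2116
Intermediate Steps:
b(Y) = -5 (b(Y) = -4 - 1 = -5)
x = -3 (x = -(7 - 1*(-5))/4 = -(7 + 5)/4 = -1/4*12 = -3)
U(S, o) = -5 + S*(-12 + S + o) (U(S, o) = -5 + ((S + o) - 12)*S = -5 + (-12 + S + o)*S = -5 + S*(-12 + S + o))
(U(x, E(-1)) + t(6))**2 = ((-5 + (-3)**2 - 12*(-3) - 3*(-1)) + 3)**2 = ((-5 + 9 + 36 + 3) + 3)**2 = (43 + 3)**2 = 46**2 = 2116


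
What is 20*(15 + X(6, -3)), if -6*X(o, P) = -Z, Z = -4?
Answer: 860/3 ≈ 286.67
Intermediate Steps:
X(o, P) = -⅔ (X(o, P) = -(-1)*(-4)/6 = -⅙*4 = -⅔)
20*(15 + X(6, -3)) = 20*(15 - ⅔) = 20*(43/3) = 860/3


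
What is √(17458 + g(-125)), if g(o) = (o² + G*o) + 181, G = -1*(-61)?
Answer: √25639 ≈ 160.12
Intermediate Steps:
G = 61
g(o) = 181 + o² + 61*o (g(o) = (o² + 61*o) + 181 = 181 + o² + 61*o)
√(17458 + g(-125)) = √(17458 + (181 + (-125)² + 61*(-125))) = √(17458 + (181 + 15625 - 7625)) = √(17458 + 8181) = √25639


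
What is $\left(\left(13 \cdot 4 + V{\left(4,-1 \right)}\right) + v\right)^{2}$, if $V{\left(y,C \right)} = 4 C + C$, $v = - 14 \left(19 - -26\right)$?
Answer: $339889$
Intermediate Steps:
$v = -630$ ($v = - 14 \left(19 + 26\right) = \left(-14\right) 45 = -630$)
$V{\left(y,C \right)} = 5 C$
$\left(\left(13 \cdot 4 + V{\left(4,-1 \right)}\right) + v\right)^{2} = \left(\left(13 \cdot 4 + 5 \left(-1\right)\right) - 630\right)^{2} = \left(\left(52 - 5\right) - 630\right)^{2} = \left(47 - 630\right)^{2} = \left(-583\right)^{2} = 339889$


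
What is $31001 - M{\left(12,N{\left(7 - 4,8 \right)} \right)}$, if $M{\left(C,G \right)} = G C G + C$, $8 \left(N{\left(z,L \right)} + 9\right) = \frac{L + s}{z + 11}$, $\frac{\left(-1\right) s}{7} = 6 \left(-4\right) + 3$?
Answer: $\frac{94998677}{3136} \approx 30293.0$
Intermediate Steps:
$s = 147$ ($s = - 7 \left(6 \left(-4\right) + 3\right) = - 7 \left(-24 + 3\right) = \left(-7\right) \left(-21\right) = 147$)
$N{\left(z,L \right)} = -9 + \frac{147 + L}{8 \left(11 + z\right)}$ ($N{\left(z,L \right)} = -9 + \frac{\left(L + 147\right) \frac{1}{z + 11}}{8} = -9 + \frac{\left(147 + L\right) \frac{1}{11 + z}}{8} = -9 + \frac{\frac{1}{11 + z} \left(147 + L\right)}{8} = -9 + \frac{147 + L}{8 \left(11 + z\right)}$)
$M{\left(C,G \right)} = C + C G^{2}$ ($M{\left(C,G \right)} = C G G + C = C G^{2} + C = C + C G^{2}$)
$31001 - M{\left(12,N{\left(7 - 4,8 \right)} \right)} = 31001 - 12 \left(1 + \left(\frac{-645 + 8 - 72 \left(7 - 4\right)}{8 \left(11 + \left(7 - 4\right)\right)}\right)^{2}\right) = 31001 - 12 \left(1 + \left(\frac{-645 + 8 - 216}{8 \left(11 + 3\right)}\right)^{2}\right) = 31001 - 12 \left(1 + \left(\frac{-645 + 8 - 216}{8 \cdot 14}\right)^{2}\right) = 31001 - 12 \left(1 + \left(\frac{1}{8} \cdot \frac{1}{14} \left(-853\right)\right)^{2}\right) = 31001 - 12 \left(1 + \left(- \frac{853}{112}\right)^{2}\right) = 31001 - 12 \left(1 + \frac{727609}{12544}\right) = 31001 - 12 \cdot \frac{740153}{12544} = 31001 - \frac{2220459}{3136} = \frac{94998677}{3136}$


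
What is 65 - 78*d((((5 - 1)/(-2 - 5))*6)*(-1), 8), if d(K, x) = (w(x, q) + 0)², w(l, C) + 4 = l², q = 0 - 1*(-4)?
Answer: -280735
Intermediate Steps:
q = 4 (q = 0 + 4 = 4)
w(l, C) = -4 + l²
d(K, x) = (-4 + x²)² (d(K, x) = ((-4 + x²) + 0)² = (-4 + x²)²)
65 - 78*d((((5 - 1)/(-2 - 5))*6)*(-1), 8) = 65 - 78*(-4 + 8²)² = 65 - 78*(-4 + 64)² = 65 - 78*60² = 65 - 78*3600 = 65 - 280800 = -280735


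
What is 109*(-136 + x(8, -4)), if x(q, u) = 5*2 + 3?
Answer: -13407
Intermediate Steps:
x(q, u) = 13 (x(q, u) = 10 + 3 = 13)
109*(-136 + x(8, -4)) = 109*(-136 + 13) = 109*(-123) = -13407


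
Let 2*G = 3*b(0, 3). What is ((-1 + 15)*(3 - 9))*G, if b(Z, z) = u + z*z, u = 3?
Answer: -1512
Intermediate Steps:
b(Z, z) = 3 + z**2 (b(Z, z) = 3 + z*z = 3 + z**2)
G = 18 (G = (3*(3 + 3**2))/2 = (3*(3 + 9))/2 = (3*12)/2 = (1/2)*36 = 18)
((-1 + 15)*(3 - 9))*G = ((-1 + 15)*(3 - 9))*18 = (14*(-6))*18 = -84*18 = -1512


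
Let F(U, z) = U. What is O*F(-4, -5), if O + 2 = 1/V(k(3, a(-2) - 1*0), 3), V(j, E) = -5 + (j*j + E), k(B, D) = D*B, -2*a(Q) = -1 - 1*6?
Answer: 3448/433 ≈ 7.9631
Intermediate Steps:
a(Q) = 7/2 (a(Q) = -(-1 - 1*6)/2 = -(-1 - 6)/2 = -½*(-7) = 7/2)
k(B, D) = B*D
V(j, E) = -5 + E + j² (V(j, E) = -5 + (j² + E) = -5 + (E + j²) = -5 + E + j²)
O = -862/433 (O = -2 + 1/(-5 + 3 + (3*(7/2 - 1*0))²) = -2 + 1/(-5 + 3 + (3*(7/2 + 0))²) = -2 + 1/(-5 + 3 + (3*(7/2))²) = -2 + 1/(-5 + 3 + (21/2)²) = -2 + 1/(-5 + 3 + 441/4) = -2 + 1/(433/4) = -2 + 4/433 = -862/433 ≈ -1.9908)
O*F(-4, -5) = -862/433*(-4) = 3448/433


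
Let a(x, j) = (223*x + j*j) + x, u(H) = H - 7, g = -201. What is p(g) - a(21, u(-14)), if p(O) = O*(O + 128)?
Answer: 9528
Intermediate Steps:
u(H) = -7 + H
a(x, j) = j**2 + 224*x (a(x, j) = (223*x + j**2) + x = (j**2 + 223*x) + x = j**2 + 224*x)
p(O) = O*(128 + O)
p(g) - a(21, u(-14)) = -201*(128 - 201) - ((-7 - 14)**2 + 224*21) = -201*(-73) - ((-21)**2 + 4704) = 14673 - (441 + 4704) = 14673 - 1*5145 = 14673 - 5145 = 9528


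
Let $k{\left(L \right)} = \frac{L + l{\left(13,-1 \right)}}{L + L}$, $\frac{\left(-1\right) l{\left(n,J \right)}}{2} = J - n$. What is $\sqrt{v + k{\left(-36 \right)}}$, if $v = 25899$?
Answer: $\frac{2 \sqrt{58273}}{3} \approx 160.93$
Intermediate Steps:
$l{\left(n,J \right)} = - 2 J + 2 n$ ($l{\left(n,J \right)} = - 2 \left(J - n\right) = - 2 J + 2 n$)
$k{\left(L \right)} = \frac{28 + L}{2 L}$ ($k{\left(L \right)} = \frac{L + \left(\left(-2\right) \left(-1\right) + 2 \cdot 13\right)}{L + L} = \frac{L + \left(2 + 26\right)}{2 L} = \left(L + 28\right) \frac{1}{2 L} = \left(28 + L\right) \frac{1}{2 L} = \frac{28 + L}{2 L}$)
$\sqrt{v + k{\left(-36 \right)}} = \sqrt{25899 + \frac{28 - 36}{2 \left(-36\right)}} = \sqrt{25899 + \frac{1}{2} \left(- \frac{1}{36}\right) \left(-8\right)} = \sqrt{25899 + \frac{1}{9}} = \sqrt{\frac{233092}{9}} = \frac{2 \sqrt{58273}}{3}$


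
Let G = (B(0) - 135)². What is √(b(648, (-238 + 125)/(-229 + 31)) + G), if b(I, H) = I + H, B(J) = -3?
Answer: √85780838/66 ≈ 140.33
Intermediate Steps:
b(I, H) = H + I
G = 19044 (G = (-3 - 135)² = (-138)² = 19044)
√(b(648, (-238 + 125)/(-229 + 31)) + G) = √(((-238 + 125)/(-229 + 31) + 648) + 19044) = √((-113/(-198) + 648) + 19044) = √((-113*(-1/198) + 648) + 19044) = √((113/198 + 648) + 19044) = √(128417/198 + 19044) = √(3899129/198) = √85780838/66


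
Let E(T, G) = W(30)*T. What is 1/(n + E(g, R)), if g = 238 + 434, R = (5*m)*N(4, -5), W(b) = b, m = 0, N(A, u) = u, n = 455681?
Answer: 1/475841 ≈ 2.1015e-6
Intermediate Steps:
R = 0 (R = (5*0)*(-5) = 0*(-5) = 0)
g = 672
E(T, G) = 30*T
1/(n + E(g, R)) = 1/(455681 + 30*672) = 1/(455681 + 20160) = 1/475841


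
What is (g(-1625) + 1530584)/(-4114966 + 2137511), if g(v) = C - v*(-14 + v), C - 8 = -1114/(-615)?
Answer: 696660431/1216134825 ≈ 0.57285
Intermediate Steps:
C = 6034/615 (C = 8 - 1114/(-615) = 8 - 1114*(-1/615) = 8 + 1114/615 = 6034/615 ≈ 9.8114)
g(v) = 6034/615 - v*(-14 + v)
(g(-1625) + 1530584)/(-4114966 + 2137511) = ((6034/615 - 1*(-1625)² + 14*(-1625)) + 1530584)/(-4114966 + 2137511) = ((6034/615 - 1*2640625 - 22750) + 1530584)/(-1977455) = ((6034/615 - 2640625 - 22750) + 1530584)*(-1/1977455) = (-1637969591/615 + 1530584)*(-1/1977455) = -696660431/615*(-1/1977455) = 696660431/1216134825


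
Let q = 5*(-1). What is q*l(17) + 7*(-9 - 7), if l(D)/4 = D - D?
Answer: -112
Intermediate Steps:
l(D) = 0 (l(D) = 4*(D - D) = 4*0 = 0)
q = -5
q*l(17) + 7*(-9 - 7) = -5*0 + 7*(-9 - 7) = 0 + 7*(-16) = 0 - 112 = -112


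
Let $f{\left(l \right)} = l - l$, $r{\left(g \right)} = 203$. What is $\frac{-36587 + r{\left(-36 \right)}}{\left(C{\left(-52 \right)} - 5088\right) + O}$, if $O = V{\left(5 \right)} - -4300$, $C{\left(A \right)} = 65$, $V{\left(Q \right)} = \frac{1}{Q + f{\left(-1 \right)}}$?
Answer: $\frac{90960}{1807} \approx 50.338$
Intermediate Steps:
$f{\left(l \right)} = 0$
$V{\left(Q \right)} = \frac{1}{Q}$ ($V{\left(Q \right)} = \frac{1}{Q + 0} = \frac{1}{Q}$)
$O = \frac{21501}{5}$ ($O = \frac{1}{5} - -4300 = \frac{1}{5} + 4300 = \frac{21501}{5} \approx 4300.2$)
$\frac{-36587 + r{\left(-36 \right)}}{\left(C{\left(-52 \right)} - 5088\right) + O} = \frac{-36587 + 203}{\left(65 - 5088\right) + \frac{21501}{5}} = - \frac{36384}{\left(65 - 5088\right) + \frac{21501}{5}} = - \frac{36384}{-5023 + \frac{21501}{5}} = - \frac{36384}{- \frac{3614}{5}} = \left(-36384\right) \left(- \frac{5}{3614}\right) = \frac{90960}{1807}$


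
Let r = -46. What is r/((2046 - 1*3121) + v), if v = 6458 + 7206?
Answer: -46/12589 ≈ -0.0036540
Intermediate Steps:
v = 13664
r/((2046 - 1*3121) + v) = -46/((2046 - 1*3121) + 13664) = -46/((2046 - 3121) + 13664) = -46/(-1075 + 13664) = -46/12589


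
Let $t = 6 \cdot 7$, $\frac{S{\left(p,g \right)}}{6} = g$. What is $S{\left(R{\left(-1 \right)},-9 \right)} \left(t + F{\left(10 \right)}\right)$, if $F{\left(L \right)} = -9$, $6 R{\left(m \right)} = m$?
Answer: $-1782$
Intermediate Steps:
$R{\left(m \right)} = \frac{m}{6}$
$S{\left(p,g \right)} = 6 g$
$t = 42$
$S{\left(R{\left(-1 \right)},-9 \right)} \left(t + F{\left(10 \right)}\right) = 6 \left(-9\right) \left(42 - 9\right) = \left(-54\right) 33 = -1782$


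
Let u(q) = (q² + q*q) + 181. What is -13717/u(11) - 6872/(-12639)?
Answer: -56820769/1782099 ≈ -31.884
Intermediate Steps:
u(q) = 181 + 2*q² (u(q) = (q² + q²) + 181 = 2*q² + 181 = 181 + 2*q²)
-13717/u(11) - 6872/(-12639) = -13717/(181 + 2*11²) - 6872/(-12639) = -13717/(181 + 2*121) - 6872*(-1/12639) = -13717/(181 + 242) + 6872/12639 = -13717/423 + 6872/12639 = -56820769/1782099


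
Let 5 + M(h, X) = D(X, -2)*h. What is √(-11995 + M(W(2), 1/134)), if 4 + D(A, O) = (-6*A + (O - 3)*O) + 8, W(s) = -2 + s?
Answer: 20*I*√30 ≈ 109.54*I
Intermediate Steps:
D(A, O) = 4 - 6*A + O*(-3 + O) (D(A, O) = -4 + ((-6*A + (O - 3)*O) + 8) = -4 + ((-6*A + (-3 + O)*O) + 8) = -4 + ((-6*A + O*(-3 + O)) + 8) = -4 + (8 - 6*A + O*(-3 + O)) = 4 - 6*A + O*(-3 + O))
M(h, X) = -5 + h*(14 - 6*X) (M(h, X) = -5 + (4 + (-2)² - 6*X - 3*(-2))*h = -5 + (4 + 4 - 6*X + 6)*h = -5 + (14 - 6*X)*h = -5 + h*(14 - 6*X))
√(-11995 + M(W(2), 1/134)) = √(-11995 + (-5 + 14*(-2 + 2) - 6*(-2 + 2)/134)) = √(-11995 + (-5 + 14*0 - 6*1/134*0)) = √(-11995 + (-5 + 0 + 0)) = √(-11995 - 5) = √(-12000) = 20*I*√30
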